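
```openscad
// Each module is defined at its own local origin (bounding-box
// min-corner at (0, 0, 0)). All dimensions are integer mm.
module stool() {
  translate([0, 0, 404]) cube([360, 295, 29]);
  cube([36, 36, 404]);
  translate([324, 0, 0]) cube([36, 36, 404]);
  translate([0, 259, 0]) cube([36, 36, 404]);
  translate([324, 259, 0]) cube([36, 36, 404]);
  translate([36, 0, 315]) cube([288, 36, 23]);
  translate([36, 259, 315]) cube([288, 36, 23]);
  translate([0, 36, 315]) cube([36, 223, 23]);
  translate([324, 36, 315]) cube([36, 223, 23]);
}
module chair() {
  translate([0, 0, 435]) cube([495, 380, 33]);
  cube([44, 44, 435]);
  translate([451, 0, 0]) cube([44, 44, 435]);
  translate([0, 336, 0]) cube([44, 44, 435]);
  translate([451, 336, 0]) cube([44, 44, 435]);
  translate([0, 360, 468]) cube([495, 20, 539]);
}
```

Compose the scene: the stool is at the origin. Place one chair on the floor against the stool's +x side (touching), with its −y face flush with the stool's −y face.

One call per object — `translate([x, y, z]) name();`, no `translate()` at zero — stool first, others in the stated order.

stool();
translate([360, 0, 0]) chair();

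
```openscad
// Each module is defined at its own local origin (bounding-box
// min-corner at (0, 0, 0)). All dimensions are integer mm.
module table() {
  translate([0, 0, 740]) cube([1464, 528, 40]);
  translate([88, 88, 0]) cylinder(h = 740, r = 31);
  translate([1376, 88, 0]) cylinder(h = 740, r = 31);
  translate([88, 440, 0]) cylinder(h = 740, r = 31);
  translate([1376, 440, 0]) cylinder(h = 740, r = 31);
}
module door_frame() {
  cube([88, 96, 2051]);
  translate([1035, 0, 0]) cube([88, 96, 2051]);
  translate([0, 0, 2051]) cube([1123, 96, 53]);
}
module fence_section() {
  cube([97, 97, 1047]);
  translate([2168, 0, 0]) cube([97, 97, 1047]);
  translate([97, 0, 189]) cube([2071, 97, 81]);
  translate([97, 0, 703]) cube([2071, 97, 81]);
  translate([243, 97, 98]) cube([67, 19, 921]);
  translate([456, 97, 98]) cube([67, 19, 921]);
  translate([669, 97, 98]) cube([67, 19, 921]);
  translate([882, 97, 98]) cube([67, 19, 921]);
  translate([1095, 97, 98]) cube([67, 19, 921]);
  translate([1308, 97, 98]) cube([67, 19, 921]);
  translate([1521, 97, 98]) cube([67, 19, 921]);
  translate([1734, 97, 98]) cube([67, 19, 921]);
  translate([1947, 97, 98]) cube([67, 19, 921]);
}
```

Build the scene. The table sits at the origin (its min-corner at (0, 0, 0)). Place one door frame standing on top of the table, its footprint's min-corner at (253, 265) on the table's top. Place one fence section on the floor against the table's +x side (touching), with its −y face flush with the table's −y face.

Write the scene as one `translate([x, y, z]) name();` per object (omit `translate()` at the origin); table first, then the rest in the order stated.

table();
translate([253, 265, 780]) door_frame();
translate([1464, 0, 0]) fence_section();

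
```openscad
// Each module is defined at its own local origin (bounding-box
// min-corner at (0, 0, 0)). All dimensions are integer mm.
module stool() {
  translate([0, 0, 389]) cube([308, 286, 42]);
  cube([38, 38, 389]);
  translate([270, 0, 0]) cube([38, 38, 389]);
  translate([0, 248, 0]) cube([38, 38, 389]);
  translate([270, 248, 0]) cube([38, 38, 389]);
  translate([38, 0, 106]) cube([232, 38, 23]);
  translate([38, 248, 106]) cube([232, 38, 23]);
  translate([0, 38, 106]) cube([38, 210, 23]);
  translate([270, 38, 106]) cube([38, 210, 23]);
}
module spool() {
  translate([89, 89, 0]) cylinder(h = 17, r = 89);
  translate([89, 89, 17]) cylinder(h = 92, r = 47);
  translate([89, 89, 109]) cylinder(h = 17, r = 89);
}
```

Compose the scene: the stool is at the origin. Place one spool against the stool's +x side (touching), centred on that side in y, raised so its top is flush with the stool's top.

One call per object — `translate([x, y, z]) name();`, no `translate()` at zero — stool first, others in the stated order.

stool();
translate([308, 54, 305]) spool();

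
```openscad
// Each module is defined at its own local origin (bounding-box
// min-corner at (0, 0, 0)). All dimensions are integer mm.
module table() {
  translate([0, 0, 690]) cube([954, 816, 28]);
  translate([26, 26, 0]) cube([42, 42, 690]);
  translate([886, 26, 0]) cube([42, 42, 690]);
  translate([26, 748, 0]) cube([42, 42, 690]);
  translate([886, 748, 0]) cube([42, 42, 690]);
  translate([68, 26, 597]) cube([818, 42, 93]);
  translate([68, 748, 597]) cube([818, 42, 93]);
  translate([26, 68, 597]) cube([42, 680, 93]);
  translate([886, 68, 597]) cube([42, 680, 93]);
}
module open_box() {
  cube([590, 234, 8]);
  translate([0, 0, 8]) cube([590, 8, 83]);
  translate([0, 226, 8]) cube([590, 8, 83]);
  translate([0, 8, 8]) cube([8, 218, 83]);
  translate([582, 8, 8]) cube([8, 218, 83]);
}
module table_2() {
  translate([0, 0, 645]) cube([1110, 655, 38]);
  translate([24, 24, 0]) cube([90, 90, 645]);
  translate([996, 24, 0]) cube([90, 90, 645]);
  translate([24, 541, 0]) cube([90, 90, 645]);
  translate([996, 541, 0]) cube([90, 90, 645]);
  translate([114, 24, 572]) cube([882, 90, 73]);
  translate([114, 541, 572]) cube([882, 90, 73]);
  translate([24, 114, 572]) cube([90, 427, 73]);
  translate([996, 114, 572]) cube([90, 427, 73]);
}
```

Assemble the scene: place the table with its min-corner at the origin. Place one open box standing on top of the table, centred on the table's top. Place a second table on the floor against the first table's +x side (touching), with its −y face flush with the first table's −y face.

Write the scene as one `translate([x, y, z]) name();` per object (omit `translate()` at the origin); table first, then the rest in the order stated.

table();
translate([182, 291, 718]) open_box();
translate([954, 0, 0]) table_2();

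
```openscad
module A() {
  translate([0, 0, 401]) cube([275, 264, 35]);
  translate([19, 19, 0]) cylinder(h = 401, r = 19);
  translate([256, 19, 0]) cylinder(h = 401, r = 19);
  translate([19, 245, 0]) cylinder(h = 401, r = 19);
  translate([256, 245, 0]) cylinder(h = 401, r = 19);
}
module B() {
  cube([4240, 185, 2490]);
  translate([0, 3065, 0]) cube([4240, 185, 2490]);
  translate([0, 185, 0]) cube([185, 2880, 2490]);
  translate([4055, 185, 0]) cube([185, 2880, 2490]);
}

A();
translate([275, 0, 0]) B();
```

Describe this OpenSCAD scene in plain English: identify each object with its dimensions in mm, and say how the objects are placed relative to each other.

A is a four-legged stool. The seat is 275×264 mm, 35 mm thick, top at z = 436 mm. It stands on four round legs, each 38 mm in diameter, from z = 0 to the seat underside, each leg's axis is inset half a diameter from the nearest pair of seat edges (so the leg's bounding box is flush with the corner).

B is the wall frame of a small rectangular building: four walls, each 2490 mm tall and 185 mm thick, enclosing a footprint 4240 mm (x) by 3250 mm (y) outside-to-outside, with no floor or roof. The front and back walls (the −y and +y sides) span the full width; the two side walls fit between them.

The house frame is against the stool's +x side, with their −y faces flush.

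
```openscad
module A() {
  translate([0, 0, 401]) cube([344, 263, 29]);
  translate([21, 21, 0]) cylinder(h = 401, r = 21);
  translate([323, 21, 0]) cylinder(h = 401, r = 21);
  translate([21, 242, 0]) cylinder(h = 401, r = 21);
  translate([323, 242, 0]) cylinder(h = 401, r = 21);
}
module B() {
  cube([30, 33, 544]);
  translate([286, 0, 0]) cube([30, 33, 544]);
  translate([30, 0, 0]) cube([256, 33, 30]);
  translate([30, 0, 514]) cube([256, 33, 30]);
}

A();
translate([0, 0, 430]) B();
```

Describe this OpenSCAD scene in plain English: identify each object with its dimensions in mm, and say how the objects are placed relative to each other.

A is a four-legged stool. The seat is 344×263 mm, 29 mm thick, top at z = 430 mm. It stands on four round legs, each 42 mm in diameter, from z = 0 to the seat underside, each leg's axis is inset half a diameter from the nearest pair of seat edges (so the leg's bounding box is flush with the corner).

B is a rectangular picture frame lying in the x–z plane (depth along y). The opening is 256 mm wide (x) by 484 mm tall (z), surrounded by a border 30 mm wide on all four sides. The frame is 33 mm deep and is made of two full-height vertical stiles with two horizontal rails fitted between them.

The picture frame is on top of the stool.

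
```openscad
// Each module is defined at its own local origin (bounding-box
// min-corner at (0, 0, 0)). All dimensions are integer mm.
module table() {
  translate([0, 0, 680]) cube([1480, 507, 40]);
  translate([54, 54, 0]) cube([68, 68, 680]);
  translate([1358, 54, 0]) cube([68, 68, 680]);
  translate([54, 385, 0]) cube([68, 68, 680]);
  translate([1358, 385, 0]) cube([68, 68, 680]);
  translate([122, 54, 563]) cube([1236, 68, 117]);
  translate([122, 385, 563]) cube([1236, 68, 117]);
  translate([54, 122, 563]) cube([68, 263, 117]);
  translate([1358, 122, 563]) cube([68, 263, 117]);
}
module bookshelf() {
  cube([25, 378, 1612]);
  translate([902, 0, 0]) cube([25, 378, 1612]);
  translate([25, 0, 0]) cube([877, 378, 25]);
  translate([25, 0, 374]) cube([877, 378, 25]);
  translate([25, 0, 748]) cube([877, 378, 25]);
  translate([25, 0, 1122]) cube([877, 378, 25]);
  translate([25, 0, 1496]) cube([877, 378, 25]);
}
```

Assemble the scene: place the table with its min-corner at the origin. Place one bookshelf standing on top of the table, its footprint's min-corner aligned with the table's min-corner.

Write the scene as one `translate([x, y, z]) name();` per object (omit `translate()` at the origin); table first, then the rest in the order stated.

table();
translate([0, 0, 720]) bookshelf();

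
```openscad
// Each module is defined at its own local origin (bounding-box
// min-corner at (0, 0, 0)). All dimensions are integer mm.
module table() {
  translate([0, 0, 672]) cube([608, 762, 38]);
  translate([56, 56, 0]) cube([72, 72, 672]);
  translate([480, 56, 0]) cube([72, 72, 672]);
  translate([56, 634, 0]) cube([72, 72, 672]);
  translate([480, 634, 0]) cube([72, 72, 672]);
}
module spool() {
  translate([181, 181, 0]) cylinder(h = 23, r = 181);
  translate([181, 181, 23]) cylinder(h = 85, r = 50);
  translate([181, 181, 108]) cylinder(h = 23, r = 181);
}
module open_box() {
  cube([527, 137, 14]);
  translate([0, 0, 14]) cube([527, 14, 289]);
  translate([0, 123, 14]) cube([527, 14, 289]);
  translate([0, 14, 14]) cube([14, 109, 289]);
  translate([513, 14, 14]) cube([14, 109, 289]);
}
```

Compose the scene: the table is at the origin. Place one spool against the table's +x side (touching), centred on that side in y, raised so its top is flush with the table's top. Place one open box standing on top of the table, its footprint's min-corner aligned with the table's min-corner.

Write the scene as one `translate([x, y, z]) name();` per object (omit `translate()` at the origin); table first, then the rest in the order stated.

table();
translate([608, 200, 579]) spool();
translate([0, 0, 710]) open_box();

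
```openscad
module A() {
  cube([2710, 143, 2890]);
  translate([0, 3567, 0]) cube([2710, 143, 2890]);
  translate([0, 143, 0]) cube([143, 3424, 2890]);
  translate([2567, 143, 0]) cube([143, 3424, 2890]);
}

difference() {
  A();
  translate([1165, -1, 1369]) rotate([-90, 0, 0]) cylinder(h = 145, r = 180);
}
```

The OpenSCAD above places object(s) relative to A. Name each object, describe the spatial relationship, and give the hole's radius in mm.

A is a house frame. The house frame has a circular hole through its front wall. The hole's radius is 180 mm.

The subtracted cylinder has r = 180 mm.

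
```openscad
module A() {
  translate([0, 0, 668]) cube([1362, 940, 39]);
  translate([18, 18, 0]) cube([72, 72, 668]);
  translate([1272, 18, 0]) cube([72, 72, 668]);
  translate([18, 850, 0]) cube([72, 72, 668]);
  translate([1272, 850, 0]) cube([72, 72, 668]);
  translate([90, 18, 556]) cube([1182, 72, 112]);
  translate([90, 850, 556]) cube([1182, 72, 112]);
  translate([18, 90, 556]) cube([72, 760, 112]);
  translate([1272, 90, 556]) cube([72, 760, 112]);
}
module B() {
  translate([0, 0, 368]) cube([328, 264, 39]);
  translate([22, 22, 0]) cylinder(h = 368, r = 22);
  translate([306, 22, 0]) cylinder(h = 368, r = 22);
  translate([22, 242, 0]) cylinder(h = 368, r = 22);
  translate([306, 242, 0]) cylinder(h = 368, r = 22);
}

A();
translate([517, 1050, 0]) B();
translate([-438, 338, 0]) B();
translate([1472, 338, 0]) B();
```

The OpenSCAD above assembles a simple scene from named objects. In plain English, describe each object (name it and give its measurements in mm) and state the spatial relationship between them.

A is a table with a 1362×940 mm rectangular top, 39 mm thick, top surface at z = 707 mm, supported by four 72×72 mm square legs, each inset 18 mm from the nearest pair of top edges, running from the floor. Four apron rails, 72 mm thick and 112 mm tall, run between adjacent legs with their top edges flush with the underside of the top and their outer faces flush with the legs' outer faces.

B is a four-legged stool. The seat is 328×264 mm, 39 mm thick, top at z = 407 mm. It stands on four round legs, each 44 mm in diameter, from z = 0 to the seat underside, each leg's axis is inset half a diameter from the nearest pair of seat edges (so the leg's bounding box is flush with the corner).

Three stools sit around the table at the +y, −x, +x sides.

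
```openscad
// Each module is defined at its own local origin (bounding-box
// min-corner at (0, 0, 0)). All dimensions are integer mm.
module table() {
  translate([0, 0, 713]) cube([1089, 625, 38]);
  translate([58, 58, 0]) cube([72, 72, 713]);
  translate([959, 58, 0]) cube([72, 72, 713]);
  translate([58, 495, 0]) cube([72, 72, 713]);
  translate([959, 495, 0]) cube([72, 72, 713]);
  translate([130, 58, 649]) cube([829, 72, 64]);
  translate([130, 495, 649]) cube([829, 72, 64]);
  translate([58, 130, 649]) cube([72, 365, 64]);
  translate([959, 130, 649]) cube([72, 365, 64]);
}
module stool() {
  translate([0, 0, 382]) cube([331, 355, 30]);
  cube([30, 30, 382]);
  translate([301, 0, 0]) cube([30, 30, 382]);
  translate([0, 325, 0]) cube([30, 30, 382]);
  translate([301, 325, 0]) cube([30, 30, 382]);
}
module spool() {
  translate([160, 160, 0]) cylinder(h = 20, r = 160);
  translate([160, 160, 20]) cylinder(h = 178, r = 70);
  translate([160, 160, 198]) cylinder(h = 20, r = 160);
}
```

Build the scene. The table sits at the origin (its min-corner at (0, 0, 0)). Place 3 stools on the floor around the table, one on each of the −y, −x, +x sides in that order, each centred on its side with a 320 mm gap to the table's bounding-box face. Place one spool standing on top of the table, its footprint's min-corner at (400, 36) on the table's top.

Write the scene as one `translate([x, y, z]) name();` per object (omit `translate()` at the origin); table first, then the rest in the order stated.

table();
translate([379, -675, 0]) stool();
translate([-651, 135, 0]) stool();
translate([1409, 135, 0]) stool();
translate([400, 36, 751]) spool();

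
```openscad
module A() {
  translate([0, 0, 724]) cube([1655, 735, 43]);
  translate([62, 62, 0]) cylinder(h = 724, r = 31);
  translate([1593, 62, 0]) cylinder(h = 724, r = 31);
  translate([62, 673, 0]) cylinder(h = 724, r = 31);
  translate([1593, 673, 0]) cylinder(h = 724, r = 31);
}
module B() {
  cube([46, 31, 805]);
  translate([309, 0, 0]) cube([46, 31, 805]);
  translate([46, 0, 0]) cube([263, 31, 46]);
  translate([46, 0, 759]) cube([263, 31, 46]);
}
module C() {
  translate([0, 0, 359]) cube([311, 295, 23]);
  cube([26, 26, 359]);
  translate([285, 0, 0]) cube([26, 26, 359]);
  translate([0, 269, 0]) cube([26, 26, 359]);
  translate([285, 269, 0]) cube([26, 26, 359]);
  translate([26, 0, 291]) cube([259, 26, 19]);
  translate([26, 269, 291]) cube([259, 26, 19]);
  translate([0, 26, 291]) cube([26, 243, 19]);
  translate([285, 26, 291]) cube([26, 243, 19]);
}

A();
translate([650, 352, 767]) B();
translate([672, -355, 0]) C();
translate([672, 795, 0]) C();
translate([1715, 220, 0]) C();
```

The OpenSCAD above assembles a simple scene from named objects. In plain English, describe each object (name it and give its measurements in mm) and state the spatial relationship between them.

A is a table: top 1655 mm (x) × 735 mm (y), 43 mm thick, upper face at z = 767 mm, on four round legs of 62 mm diameter, each leg's bounding box inset 31 mm from the nearest pair of top edges, running from z = 0 to the bottom of the top.

B is a rectangular picture frame lying in the x–z plane (depth along y). The opening is 263 mm wide (x) by 713 mm tall (z), surrounded by a border 46 mm wide on all four sides. The frame is 31 mm deep and is made of two full-height vertical stiles with two horizontal rails fitted between them.

C is a simple wooden stool: a rectangular seat 311 mm (x) by 295 mm (y), 23 mm thick, top face at z = 382 mm, on four square legs, each 26×26 mm in cross-section. The legs rest on z = 0, each flush with a corner of the seat. Four stretchers, 26 mm wide and 19 mm tall, connect adjacent legs with their undersides at z = 291 mm, each running between the inner faces of the legs it joins and aligned with the legs' outer faces on the other axis.

The picture frame is on top of the table, centred. Three stools sit around the table at the −y, +y, +x sides.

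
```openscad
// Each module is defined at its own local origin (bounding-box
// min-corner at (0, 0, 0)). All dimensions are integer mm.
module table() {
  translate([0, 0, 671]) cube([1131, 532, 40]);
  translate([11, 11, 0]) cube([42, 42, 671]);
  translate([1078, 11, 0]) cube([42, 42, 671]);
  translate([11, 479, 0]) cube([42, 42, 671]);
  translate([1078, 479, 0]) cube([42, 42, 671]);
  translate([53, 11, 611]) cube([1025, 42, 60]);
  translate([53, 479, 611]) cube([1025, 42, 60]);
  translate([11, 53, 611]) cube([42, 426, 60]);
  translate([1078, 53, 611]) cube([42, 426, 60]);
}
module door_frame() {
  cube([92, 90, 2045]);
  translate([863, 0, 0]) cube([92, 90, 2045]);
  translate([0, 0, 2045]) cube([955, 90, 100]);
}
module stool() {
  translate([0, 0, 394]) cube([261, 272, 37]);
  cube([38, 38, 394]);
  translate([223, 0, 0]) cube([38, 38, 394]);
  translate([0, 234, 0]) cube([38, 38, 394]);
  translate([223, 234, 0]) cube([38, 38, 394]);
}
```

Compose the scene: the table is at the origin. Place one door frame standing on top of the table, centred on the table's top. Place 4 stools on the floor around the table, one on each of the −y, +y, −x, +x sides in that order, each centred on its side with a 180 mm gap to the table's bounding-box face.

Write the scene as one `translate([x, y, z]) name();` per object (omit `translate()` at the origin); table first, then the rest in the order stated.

table();
translate([88, 221, 711]) door_frame();
translate([435, -452, 0]) stool();
translate([435, 712, 0]) stool();
translate([-441, 130, 0]) stool();
translate([1311, 130, 0]) stool();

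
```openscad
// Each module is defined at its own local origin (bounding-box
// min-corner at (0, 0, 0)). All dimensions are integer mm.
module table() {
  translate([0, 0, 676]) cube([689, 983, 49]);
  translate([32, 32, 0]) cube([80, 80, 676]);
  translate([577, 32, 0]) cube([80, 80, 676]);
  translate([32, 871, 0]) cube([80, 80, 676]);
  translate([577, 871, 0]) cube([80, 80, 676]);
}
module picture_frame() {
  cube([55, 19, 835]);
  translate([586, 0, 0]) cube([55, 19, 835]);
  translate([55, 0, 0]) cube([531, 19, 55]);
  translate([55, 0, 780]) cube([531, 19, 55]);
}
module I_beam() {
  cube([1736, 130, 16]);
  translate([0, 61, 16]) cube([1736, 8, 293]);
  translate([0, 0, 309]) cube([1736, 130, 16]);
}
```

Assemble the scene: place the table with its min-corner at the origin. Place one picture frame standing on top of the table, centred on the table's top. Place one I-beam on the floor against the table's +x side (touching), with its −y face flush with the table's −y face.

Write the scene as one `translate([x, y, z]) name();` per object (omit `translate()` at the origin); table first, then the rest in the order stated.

table();
translate([24, 482, 725]) picture_frame();
translate([689, 0, 0]) I_beam();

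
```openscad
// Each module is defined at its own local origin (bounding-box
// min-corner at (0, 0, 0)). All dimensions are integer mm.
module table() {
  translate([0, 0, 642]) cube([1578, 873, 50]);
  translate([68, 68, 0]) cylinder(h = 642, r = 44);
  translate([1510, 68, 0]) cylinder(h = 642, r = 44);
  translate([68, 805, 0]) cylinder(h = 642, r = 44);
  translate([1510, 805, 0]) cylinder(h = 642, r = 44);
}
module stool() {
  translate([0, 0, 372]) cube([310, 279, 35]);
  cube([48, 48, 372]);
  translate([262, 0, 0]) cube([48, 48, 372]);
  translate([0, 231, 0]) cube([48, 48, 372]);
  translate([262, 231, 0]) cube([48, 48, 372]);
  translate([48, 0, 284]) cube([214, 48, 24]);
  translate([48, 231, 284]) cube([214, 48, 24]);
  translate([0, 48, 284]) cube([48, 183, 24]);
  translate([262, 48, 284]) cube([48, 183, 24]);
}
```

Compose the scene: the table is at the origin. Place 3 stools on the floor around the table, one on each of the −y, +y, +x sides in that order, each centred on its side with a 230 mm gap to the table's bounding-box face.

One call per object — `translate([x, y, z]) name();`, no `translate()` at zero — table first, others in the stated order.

table();
translate([634, -509, 0]) stool();
translate([634, 1103, 0]) stool();
translate([1808, 297, 0]) stool();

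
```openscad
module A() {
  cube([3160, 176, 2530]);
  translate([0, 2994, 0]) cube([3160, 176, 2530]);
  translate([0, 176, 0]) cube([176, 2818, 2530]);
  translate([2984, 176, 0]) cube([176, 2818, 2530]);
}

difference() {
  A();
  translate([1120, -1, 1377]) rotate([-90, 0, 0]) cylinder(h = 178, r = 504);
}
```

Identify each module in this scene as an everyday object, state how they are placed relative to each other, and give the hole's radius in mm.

The subtracted cylinder has r = 504 mm.

A is a house frame. The house frame has a circular hole through its front wall. The hole's radius is 504 mm.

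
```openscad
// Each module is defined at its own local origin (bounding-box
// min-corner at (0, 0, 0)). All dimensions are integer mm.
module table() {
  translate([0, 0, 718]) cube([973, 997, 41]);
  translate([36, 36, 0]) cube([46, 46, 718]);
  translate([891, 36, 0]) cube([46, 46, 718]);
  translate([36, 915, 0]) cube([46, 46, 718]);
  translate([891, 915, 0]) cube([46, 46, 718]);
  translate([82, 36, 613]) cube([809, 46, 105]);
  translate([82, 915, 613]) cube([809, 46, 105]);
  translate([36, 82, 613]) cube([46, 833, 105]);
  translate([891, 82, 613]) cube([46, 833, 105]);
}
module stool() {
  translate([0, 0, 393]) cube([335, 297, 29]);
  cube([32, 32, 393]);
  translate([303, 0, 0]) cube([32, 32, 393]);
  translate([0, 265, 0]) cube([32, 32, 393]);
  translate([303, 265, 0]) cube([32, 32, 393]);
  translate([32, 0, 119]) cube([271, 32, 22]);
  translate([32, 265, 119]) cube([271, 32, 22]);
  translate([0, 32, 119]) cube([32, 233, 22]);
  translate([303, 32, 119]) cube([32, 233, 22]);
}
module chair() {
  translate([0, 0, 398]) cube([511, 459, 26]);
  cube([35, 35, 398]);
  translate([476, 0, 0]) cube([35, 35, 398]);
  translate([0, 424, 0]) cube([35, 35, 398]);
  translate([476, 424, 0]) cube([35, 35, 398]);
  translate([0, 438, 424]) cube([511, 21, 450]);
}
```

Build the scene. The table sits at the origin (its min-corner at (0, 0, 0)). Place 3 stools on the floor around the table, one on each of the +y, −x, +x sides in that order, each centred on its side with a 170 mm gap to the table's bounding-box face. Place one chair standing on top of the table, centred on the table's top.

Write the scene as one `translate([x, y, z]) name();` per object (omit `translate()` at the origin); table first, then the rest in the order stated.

table();
translate([319, 1167, 0]) stool();
translate([-505, 350, 0]) stool();
translate([1143, 350, 0]) stool();
translate([231, 269, 759]) chair();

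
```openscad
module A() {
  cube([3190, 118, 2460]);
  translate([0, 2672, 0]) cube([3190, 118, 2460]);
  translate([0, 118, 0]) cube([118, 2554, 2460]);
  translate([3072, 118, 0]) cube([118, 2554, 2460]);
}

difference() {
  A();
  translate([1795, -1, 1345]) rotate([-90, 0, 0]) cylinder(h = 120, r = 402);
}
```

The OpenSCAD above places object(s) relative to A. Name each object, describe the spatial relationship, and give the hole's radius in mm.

The subtracted cylinder has r = 402 mm.

A is a house frame. The house frame has a circular hole through its front wall. The hole's radius is 402 mm.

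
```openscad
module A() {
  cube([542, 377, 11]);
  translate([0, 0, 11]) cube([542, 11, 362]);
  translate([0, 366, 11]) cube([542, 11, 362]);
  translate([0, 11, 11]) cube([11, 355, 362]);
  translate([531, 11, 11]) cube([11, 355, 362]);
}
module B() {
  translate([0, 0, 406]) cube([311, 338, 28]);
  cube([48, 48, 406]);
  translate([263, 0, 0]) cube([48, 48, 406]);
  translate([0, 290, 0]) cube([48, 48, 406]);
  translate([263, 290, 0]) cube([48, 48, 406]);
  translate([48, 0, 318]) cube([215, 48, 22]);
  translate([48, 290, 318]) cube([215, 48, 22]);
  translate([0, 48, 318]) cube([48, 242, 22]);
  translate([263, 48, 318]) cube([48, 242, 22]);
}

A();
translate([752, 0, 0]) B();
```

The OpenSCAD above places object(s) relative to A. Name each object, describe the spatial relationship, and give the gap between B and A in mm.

A is an open box. B is a stool. The stool is on the floor beside the open box on its +x side. The gap between the stool and the open box is 210 mm.

The stool's nearest face is 210 mm from the open box's +x face.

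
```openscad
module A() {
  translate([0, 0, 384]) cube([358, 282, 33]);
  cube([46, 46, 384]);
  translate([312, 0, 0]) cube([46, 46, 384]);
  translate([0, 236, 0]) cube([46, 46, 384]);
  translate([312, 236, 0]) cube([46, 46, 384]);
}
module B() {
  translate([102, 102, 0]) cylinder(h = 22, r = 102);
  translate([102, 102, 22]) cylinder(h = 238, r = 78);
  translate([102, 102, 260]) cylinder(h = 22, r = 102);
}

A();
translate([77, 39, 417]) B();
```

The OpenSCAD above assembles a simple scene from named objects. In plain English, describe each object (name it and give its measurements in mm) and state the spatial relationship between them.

A is a four-legged stool. The seat is 358×282 mm, 33 mm thick, top at z = 417 mm. It stands on four square legs, each 46×46 mm in cross-section, from z = 0 to the seat underside, each flush with a corner of the seat.

B is a spool: two coaxial disc flanges of radius 102 mm and thickness 22 mm, joined by a core cylinder of radius 78 mm and height 238 mm. The lower flange rests on z = 0 and the three cylinders share a vertical axis.

The spool is on top of the stool, centred.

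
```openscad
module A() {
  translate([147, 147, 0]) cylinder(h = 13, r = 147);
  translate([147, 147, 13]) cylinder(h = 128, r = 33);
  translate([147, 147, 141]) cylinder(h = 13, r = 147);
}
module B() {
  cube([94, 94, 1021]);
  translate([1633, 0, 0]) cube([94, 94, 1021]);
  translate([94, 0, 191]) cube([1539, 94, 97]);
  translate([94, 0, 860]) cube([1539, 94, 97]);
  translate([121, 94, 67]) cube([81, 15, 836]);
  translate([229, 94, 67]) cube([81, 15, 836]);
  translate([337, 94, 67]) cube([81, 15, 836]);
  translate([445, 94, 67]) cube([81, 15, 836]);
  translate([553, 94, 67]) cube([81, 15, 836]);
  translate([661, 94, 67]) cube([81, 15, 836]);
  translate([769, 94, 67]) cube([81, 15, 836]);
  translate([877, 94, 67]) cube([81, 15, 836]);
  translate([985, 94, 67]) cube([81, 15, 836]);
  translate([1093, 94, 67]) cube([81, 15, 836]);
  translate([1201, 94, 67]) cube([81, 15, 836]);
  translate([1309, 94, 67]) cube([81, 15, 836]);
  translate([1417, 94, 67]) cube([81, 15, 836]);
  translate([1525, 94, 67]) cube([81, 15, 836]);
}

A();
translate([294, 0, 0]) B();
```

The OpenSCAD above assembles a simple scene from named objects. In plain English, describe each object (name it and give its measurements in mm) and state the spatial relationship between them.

A is a spool: two coaxial disc flanges of radius 147 mm and thickness 13 mm, joined by a core cylinder of radius 33 mm and height 128 mm. The lower flange rests on z = 0 and the three cylinders share a vertical axis.

B is a fence section. Two 94×94 mm posts, 1021 mm tall, stand on the floor with a clear span of 1539 mm between their inner faces. Two horizontal rails of 94×97 mm section span the gap between the posts with their undersides at z = 191 mm and z = 860 mm, flush with the posts' −y face. 14 pickets, each 81 mm wide, 15 mm thick and 836 mm tall, are fixed to the +y face of the rails with their bottoms at z = 67 mm, evenly spaced across the span with equal gaps (rounded down to the nearest mm) at the −x end and between each pair — any rounding remainder accumulates at the +x end.

The fence section is against the spool's +x side, with their −y faces flush.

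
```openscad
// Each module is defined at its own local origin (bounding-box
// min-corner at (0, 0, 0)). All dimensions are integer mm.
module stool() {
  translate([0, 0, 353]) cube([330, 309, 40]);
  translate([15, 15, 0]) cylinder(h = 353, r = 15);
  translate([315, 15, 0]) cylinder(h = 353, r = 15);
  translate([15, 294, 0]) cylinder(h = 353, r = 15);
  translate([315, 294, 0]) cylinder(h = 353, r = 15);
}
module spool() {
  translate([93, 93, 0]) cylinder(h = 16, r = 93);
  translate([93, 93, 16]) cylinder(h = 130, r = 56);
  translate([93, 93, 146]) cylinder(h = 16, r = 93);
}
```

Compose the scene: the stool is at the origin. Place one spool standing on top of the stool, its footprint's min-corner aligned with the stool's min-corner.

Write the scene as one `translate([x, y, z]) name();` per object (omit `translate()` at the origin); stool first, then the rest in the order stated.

stool();
translate([0, 0, 393]) spool();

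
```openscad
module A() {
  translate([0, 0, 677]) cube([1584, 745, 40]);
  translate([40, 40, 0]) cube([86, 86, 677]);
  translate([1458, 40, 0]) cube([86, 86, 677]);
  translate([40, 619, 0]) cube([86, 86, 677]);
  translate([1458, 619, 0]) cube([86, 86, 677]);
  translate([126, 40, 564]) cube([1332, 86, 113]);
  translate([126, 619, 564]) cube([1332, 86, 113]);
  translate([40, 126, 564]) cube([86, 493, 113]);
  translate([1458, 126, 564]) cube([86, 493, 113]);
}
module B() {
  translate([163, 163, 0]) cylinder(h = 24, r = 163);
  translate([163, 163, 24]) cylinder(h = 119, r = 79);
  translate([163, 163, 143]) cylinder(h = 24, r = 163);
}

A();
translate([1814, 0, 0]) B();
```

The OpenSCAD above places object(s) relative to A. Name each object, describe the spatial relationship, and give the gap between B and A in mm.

The spool's nearest face is 230 mm from the table's +x face.

A is a table. B is a spool. The spool is on the floor beside the table on its +x side. The gap between the spool and the table is 230 mm.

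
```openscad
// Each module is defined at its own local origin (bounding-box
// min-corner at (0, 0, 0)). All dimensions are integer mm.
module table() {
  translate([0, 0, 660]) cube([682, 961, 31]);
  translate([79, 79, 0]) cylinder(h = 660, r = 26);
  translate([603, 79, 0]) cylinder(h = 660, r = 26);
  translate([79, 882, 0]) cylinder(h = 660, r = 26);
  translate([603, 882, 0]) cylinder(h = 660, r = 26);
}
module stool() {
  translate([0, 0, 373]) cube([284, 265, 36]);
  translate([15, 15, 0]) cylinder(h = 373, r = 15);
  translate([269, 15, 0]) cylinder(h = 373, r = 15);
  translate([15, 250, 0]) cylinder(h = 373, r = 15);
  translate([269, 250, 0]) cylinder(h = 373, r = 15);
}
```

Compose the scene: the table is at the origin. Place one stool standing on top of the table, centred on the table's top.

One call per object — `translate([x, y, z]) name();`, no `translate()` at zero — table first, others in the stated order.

table();
translate([199, 348, 691]) stool();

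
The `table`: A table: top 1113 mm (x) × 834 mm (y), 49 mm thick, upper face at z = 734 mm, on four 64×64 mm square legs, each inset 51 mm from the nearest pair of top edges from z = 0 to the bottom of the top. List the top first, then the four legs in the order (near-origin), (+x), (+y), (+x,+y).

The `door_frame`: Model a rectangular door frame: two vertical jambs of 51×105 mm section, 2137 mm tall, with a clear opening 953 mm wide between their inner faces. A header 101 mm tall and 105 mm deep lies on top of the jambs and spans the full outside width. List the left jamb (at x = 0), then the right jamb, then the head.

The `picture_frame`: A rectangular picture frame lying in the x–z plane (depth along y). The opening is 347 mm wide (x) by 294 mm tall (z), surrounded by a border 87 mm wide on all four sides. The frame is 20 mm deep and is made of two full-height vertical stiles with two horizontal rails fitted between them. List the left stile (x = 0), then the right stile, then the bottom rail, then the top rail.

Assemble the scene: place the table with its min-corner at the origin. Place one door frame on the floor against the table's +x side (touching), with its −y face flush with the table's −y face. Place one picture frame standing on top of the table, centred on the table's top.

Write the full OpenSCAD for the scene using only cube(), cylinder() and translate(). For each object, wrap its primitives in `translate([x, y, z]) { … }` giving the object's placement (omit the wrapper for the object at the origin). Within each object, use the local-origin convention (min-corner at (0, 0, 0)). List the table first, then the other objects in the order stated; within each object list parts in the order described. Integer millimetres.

translate([0, 0, 685]) cube([1113, 834, 49]);
translate([51, 51, 0]) cube([64, 64, 685]);
translate([998, 51, 0]) cube([64, 64, 685]);
translate([51, 719, 0]) cube([64, 64, 685]);
translate([998, 719, 0]) cube([64, 64, 685]);
translate([1113, 0, 0]) {
  cube([51, 105, 2137]);
  translate([1004, 0, 0]) cube([51, 105, 2137]);
  translate([0, 0, 2137]) cube([1055, 105, 101]);
}
translate([296, 407, 734]) {
  cube([87, 20, 468]);
  translate([434, 0, 0]) cube([87, 20, 468]);
  translate([87, 0, 0]) cube([347, 20, 87]);
  translate([87, 0, 381]) cube([347, 20, 87]);
}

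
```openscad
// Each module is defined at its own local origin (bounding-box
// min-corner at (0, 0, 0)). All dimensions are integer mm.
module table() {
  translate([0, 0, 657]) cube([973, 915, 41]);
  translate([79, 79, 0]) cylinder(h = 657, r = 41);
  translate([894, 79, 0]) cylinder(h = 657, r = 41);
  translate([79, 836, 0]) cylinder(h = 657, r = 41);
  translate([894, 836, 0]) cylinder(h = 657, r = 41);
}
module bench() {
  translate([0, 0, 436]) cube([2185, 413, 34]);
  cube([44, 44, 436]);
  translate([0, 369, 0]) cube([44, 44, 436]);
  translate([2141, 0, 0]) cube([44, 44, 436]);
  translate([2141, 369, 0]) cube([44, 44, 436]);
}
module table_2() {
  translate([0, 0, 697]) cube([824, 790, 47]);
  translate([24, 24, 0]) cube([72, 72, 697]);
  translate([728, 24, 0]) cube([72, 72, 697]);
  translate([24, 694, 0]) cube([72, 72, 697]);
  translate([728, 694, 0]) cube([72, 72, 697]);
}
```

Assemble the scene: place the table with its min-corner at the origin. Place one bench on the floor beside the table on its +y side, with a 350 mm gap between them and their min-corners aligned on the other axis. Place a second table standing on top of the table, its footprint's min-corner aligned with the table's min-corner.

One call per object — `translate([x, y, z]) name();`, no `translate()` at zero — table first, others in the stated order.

table();
translate([0, 1265, 0]) bench();
translate([0, 0, 698]) table_2();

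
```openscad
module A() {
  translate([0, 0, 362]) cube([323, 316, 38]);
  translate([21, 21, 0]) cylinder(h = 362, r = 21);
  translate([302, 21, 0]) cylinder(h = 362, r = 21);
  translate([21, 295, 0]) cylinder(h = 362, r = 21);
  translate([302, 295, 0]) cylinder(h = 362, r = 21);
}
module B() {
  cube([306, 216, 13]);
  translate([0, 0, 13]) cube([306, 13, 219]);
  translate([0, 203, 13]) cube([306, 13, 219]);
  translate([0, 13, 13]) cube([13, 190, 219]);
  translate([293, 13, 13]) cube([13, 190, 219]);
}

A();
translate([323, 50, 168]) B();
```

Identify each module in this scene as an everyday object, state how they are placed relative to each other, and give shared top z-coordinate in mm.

Both tops at z = 400 mm.

A is a stool. B is an open box. The open box is beside the stool with their tops flush at z = 400. The shared top z-coordinate is 400 mm.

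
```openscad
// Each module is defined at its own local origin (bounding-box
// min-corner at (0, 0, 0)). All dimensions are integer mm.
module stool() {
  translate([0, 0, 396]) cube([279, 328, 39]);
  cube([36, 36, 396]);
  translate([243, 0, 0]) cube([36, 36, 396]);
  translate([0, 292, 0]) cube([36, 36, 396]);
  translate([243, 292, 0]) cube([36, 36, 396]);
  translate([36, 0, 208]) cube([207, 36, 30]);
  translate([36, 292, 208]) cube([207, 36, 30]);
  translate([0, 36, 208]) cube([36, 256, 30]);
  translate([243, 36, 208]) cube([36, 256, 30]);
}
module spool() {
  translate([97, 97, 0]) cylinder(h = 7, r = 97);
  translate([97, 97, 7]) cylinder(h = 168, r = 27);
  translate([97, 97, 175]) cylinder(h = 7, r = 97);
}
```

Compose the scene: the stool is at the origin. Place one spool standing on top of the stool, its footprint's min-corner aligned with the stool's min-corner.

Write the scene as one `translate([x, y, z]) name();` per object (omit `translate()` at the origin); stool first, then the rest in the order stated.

stool();
translate([0, 0, 435]) spool();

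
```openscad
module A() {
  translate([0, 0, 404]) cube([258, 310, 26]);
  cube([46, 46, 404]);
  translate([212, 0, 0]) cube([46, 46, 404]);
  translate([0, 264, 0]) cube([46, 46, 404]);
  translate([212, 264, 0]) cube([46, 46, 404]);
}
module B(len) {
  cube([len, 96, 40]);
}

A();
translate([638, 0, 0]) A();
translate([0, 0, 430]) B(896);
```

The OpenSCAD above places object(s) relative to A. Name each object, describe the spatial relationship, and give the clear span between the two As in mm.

A is a stool. B is a beam. A beam spans the tops of two stools. The clear span between the two stools is 380 mm.

Second stool starts at x = 638; first ends at x = 258; clear span = 638 − 258 = 380 mm.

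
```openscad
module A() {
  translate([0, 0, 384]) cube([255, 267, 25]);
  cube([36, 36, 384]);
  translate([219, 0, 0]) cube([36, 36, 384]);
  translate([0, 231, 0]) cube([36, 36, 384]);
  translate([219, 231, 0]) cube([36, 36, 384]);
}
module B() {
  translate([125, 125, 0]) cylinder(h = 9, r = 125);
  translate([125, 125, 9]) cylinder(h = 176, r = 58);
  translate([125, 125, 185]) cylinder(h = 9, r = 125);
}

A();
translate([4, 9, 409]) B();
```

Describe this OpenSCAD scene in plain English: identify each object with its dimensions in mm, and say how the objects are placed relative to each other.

A is a four-legged stool. The seat is 255×267 mm, 25 mm thick, top at z = 409 mm. It stands on four square legs, each 36×36 mm in cross-section, from z = 0 to the seat underside, each flush with a corner of the seat.

B is a spool: two coaxial disc flanges of radius 125 mm and thickness 9 mm, joined by a core cylinder of radius 58 mm and height 176 mm. The lower flange rests on z = 0 and the three cylinders share a vertical axis.

The spool is on top of the stool.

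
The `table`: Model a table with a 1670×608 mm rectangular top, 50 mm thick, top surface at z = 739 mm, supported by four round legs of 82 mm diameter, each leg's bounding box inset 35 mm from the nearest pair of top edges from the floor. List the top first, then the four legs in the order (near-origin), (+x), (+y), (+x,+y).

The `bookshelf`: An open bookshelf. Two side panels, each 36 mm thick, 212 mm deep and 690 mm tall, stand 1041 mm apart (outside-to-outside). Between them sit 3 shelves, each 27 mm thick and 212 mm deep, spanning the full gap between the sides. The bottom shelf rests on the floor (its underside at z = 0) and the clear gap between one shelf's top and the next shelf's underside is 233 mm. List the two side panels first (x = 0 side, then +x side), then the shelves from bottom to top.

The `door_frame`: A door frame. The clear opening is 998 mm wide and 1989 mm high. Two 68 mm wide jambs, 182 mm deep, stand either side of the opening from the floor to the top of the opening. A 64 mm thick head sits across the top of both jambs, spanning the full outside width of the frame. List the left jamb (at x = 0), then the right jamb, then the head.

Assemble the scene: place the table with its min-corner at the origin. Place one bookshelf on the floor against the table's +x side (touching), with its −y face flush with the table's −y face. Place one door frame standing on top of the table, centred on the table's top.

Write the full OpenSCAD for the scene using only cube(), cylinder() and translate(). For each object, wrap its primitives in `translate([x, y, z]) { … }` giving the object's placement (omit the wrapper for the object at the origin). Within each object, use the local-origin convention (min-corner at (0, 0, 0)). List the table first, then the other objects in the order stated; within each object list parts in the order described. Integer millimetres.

translate([0, 0, 689]) cube([1670, 608, 50]);
translate([76, 76, 0]) cylinder(h = 689, r = 41);
translate([1594, 76, 0]) cylinder(h = 689, r = 41);
translate([76, 532, 0]) cylinder(h = 689, r = 41);
translate([1594, 532, 0]) cylinder(h = 689, r = 41);
translate([1670, 0, 0]) {
  cube([36, 212, 690]);
  translate([1005, 0, 0]) cube([36, 212, 690]);
  translate([36, 0, 0]) cube([969, 212, 27]);
  translate([36, 0, 260]) cube([969, 212, 27]);
  translate([36, 0, 520]) cube([969, 212, 27]);
}
translate([268, 213, 739]) {
  cube([68, 182, 1989]);
  translate([1066, 0, 0]) cube([68, 182, 1989]);
  translate([0, 0, 1989]) cube([1134, 182, 64]);
}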